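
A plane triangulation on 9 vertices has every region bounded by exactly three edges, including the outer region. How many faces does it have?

14

In a plane triangulation 3F = 2E and V − E + F = 2, so F = 2V − 4 = 2·9 − 4 = 14.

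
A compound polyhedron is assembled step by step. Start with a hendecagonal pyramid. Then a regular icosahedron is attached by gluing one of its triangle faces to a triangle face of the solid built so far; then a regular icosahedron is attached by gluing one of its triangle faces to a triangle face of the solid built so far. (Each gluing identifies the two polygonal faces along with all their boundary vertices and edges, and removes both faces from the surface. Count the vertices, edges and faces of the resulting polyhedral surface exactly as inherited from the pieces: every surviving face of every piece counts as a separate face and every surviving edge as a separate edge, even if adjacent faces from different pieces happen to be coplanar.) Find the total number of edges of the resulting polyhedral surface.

76

A hendecagonal pyramid: V=12, E=22, F=12.
Attach a regular icosahedron (V=12, E=30, F=20) along a 3-gon: merge 3 vertices and 3 edges, delete both glued faces → V=21, E=49, F=30.
Attach a regular icosahedron (V=12, E=30, F=20) along a 3-gon: merge 3 vertices and 3 edges, delete both glued faces → V=30, E=76, F=48.
Check: V − E + F = 30 − 76 + 48 = 2.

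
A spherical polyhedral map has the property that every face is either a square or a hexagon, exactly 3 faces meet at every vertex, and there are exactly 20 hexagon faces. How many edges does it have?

72

Let x be the number of squares; then F = 20 + x.
Edge–face incidences: 2E = 6·20 + 4·x = 120 + 4x.
Every vertex has degree 3, so 3V = 2E.
Euler: V − E + F = 2 ⇒ (2E)/3 − E + (20 + x) = 2.
Multiply by 6: 2·(2E) − 3·(2E) + 6·(20 + x) = 12, i.e. 120 + 6x − (120 + 4x) = 12.
Collecting terms: 2x = 12, so x = 6.
Then 2E = 120 + 4·6 = 144, so E = 72, V = 2E/3 = 48, F = 20 + 6 = 26.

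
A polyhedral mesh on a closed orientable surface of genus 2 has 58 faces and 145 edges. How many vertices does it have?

85

For a closed orientable surface of genus 2, χ = 2 − 2·2 = -2.
V = -2 + E − F = -2 + 145 − 58 = 85.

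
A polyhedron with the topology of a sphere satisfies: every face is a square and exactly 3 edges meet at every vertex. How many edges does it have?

12

Each face has 4 edges and each edge borders two faces, so 2E = 4F.
Each vertex has degree 3, so 3V = 2E and hence V = 4F/3.
Euler: V − E + F = 2 ⇒ (4F/3) − (4F/2) + F = 2.
Multiply by 6: (8 − 12 + 6)F = 12, i.e. 2F = 12.
So F = 6, E = 4·6/2 = 12, V = 4·6/3 = 8.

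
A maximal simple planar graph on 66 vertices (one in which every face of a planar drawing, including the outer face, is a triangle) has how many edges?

192

In a plane triangulation 3F = 2E and V − E + F = 2, so E = 3V − 6 = 3·66 − 6 = 192.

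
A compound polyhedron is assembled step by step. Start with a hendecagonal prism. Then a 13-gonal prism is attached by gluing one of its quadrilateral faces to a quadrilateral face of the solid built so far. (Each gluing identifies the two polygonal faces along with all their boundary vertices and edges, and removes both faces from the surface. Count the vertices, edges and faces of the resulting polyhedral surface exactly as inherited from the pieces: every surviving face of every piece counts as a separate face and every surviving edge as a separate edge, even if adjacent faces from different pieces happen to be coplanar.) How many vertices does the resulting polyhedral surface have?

44

A hendecagonal prism: V=22, E=33, F=13.
Attach a 13-gonal prism (V=26, E=39, F=15) along a 4-gon: merge 4 vertices and 4 edges, delete both glued faces → V=44, E=68, F=26.
Check: V − E + F = 44 − 68 + 26 = 2.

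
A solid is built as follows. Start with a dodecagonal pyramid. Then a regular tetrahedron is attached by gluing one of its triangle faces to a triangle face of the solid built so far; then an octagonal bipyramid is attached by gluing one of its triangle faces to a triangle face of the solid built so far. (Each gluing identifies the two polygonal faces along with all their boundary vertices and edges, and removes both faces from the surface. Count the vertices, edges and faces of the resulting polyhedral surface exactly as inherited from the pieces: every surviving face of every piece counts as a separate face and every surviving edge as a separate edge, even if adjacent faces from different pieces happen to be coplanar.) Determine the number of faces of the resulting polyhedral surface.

29

A dodecagonal pyramid: V=13, E=24, F=13.
Attach a regular tetrahedron (V=4, E=6, F=4) along a 3-gon: merge 3 vertices and 3 edges, delete both glued faces → V=14, E=27, F=15.
Attach an octagonal bipyramid (V=10, E=24, F=16) along a 3-gon: merge 3 vertices and 3 edges, delete both glued faces → V=21, E=48, F=29.
Check: V − E + F = 21 − 48 + 29 = 2.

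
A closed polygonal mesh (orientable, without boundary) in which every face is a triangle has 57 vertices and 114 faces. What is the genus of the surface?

1

Every face is a triangle, so 2E = 3·114 = 342, giving E = 171.
χ = V − E + F = 57 − 171 + 114 = 0.
For a closed orientable surface χ = 2 − 2g, so g = (2 − (0))/2 = 1.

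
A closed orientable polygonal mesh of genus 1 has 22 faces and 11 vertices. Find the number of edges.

For a closed orientable surface of genus 1, χ = 2 − 2·1 = 0.
E = V + F − (0) = 11 + 22 − (0) = 33.

33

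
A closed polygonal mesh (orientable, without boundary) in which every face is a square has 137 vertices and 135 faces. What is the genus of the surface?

0

Every face is a square, so 2E = 4·135 = 540, giving E = 270.
χ = V − E + F = 137 − 270 + 135 = 2.
For a closed orientable surface χ = 2 − 2g, so g = (2 − (2))/2 = 0.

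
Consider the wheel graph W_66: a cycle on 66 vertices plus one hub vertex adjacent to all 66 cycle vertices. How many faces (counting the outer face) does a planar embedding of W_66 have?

67

W_66 has V = 66 + 1 = 67 vertices and E = 2·66 = 132 edges.
By Euler's formula F = 2 − V + E = 2 − 67 + 132 = 67.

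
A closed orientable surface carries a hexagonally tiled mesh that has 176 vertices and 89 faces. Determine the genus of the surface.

2

Every face is a hexagon, so 2E = 6·89 = 534, giving E = 267.
χ = V − E + F = 176 − 267 + 89 = -2.
For a closed orientable surface χ = 2 − 2g, so g = (2 − (-2))/2 = 2.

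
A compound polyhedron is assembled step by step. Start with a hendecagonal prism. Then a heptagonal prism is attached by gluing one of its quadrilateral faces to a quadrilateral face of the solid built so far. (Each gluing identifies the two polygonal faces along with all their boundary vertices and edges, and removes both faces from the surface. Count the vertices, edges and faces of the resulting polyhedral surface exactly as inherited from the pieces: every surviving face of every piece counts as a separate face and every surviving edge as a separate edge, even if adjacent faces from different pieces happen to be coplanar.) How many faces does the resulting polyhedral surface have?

20

A hendecagonal prism: V=22, E=33, F=13.
Attach a heptagonal prism (V=14, E=21, F=9) along a 4-gon: merge 4 vertices and 4 edges, delete both glued faces → V=32, E=50, F=20.
Check: V − E + F = 32 − 50 + 20 = 2.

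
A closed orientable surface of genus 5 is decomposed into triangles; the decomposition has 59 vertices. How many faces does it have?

134

χ = 2 − 2·5 = -8, and every face is a triangle so 3F = 2E.
V − E + F = -8 with E = 3F/2 gives 59 − (3/2 − 1)·F = -8, so F = 134 and E = 201.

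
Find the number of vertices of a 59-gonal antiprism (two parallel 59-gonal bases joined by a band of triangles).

118

An antiprism on an n-gon has two n-gon caps and 2n triangles: V = 2·59 = 118, E = 4·59 = 236, F = 2·59 + 2 = 120.
Check: V − E + F = 118 − 236 + 120 = 2.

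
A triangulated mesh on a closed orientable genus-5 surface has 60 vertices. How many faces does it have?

χ = 2 − 2·5 = -8, and every face is a triangle so 3F = 2E.
V − E + F = -8 with E = 3F/2 gives 60 − (3/2 − 1)·F = -8, so F = 136 and E = 204.

136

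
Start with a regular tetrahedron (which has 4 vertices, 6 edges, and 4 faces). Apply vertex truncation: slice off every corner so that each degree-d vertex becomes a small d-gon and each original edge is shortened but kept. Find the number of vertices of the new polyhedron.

12

Truncation replaces each original edge-end by a new vertex, so V′ = 2E = 12.
Each original edge survives, and each old vertex of degree d contributes d new edges; summing degrees gives Σd = 2E, so E′ = E + 2E = 3E = 18.
Each original face survives and each original vertex becomes one new face: F′ = F + V = 8.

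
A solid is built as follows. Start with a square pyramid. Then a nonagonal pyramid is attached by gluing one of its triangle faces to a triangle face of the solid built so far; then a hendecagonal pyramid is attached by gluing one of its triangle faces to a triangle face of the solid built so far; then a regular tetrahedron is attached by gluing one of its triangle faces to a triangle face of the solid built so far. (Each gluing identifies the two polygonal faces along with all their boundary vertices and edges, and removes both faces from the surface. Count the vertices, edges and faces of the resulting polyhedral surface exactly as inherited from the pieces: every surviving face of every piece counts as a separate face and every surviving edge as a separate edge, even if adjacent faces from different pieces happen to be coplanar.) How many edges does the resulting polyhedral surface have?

A square pyramid: V=5, E=8, F=5.
Attach a nonagonal pyramid (V=10, E=18, F=10) along a 3-gon: merge 3 vertices and 3 edges, delete both glued faces → V=12, E=23, F=13.
Attach a hendecagonal pyramid (V=12, E=22, F=12) along a 3-gon: merge 3 vertices and 3 edges, delete both glued faces → V=21, E=42, F=23.
Attach a regular tetrahedron (V=4, E=6, F=4) along a 3-gon: merge 3 vertices and 3 edges, delete both glued faces → V=22, E=45, F=25.
Check: V − E + F = 22 − 45 + 25 = 2.

45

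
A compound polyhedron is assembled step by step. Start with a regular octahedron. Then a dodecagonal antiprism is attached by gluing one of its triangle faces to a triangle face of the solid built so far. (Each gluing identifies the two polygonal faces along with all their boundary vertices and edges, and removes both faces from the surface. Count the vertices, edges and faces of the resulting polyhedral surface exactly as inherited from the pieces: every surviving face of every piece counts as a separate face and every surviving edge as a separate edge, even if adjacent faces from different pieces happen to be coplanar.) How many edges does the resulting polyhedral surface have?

A regular octahedron: V=6, E=12, F=8.
Attach a dodecagonal antiprism (V=24, E=48, F=26) along a 3-gon: merge 3 vertices and 3 edges, delete both glued faces → V=27, E=57, F=32.
Check: V − E + F = 27 − 57 + 32 = 2.

57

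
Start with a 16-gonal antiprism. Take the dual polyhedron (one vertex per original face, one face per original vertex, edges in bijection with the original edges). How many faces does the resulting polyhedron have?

The base solid has V = 32, E = 64, F = 34.
The dual swaps V and F and preserves E: V′ = F = 34, E′ = E = 64, F′ = V = 32.

32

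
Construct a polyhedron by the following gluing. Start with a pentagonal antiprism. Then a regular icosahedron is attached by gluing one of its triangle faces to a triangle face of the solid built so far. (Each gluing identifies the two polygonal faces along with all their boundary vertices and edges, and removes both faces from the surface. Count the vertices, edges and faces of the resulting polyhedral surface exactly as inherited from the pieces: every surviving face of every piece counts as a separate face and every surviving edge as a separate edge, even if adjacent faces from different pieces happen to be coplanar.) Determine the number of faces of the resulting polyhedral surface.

A pentagonal antiprism: V=10, E=20, F=12.
Attach a regular icosahedron (V=12, E=30, F=20) along a 3-gon: merge 3 vertices and 3 edges, delete both glued faces → V=19, E=47, F=30.
Check: V − E + F = 19 − 47 + 30 = 2.

30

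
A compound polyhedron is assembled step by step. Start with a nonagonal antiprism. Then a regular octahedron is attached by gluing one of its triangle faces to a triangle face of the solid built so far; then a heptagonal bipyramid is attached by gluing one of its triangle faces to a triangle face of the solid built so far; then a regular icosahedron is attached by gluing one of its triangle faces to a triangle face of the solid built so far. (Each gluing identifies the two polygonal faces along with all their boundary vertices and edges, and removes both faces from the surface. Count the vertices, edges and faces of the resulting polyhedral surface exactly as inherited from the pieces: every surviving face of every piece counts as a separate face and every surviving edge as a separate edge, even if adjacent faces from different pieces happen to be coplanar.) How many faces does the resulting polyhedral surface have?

A nonagonal antiprism: V=18, E=36, F=20.
Attach a regular octahedron (V=6, E=12, F=8) along a 3-gon: merge 3 vertices and 3 edges, delete both glued faces → V=21, E=45, F=26.
Attach a heptagonal bipyramid (V=9, E=21, F=14) along a 3-gon: merge 3 vertices and 3 edges, delete both glued faces → V=27, E=63, F=38.
Attach a regular icosahedron (V=12, E=30, F=20) along a 3-gon: merge 3 vertices and 3 edges, delete both glued faces → V=36, E=90, F=56.
Check: V − E + F = 36 − 90 + 56 = 2.

56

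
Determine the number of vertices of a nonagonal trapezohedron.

20

The n-trapezohedron (dual of the n-antiprism) has V = 2·9 + 2 = 20, E = 4·9 = 36, F = 2·9 = 18.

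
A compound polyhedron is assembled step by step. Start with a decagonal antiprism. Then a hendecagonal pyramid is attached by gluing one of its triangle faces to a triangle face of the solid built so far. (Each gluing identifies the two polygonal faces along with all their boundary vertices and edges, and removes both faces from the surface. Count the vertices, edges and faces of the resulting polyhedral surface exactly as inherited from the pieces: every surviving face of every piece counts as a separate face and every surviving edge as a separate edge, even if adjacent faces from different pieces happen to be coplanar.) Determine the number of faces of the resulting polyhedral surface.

A decagonal antiprism: V=20, E=40, F=22.
Attach a hendecagonal pyramid (V=12, E=22, F=12) along a 3-gon: merge 3 vertices and 3 edges, delete both glued faces → V=29, E=59, F=32.
Check: V − E + F = 29 − 59 + 32 = 2.

32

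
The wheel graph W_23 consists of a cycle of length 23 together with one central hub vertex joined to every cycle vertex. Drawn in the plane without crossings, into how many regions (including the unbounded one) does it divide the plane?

24

W_23 has V = 23 + 1 = 24 vertices and E = 2·23 = 46 edges.
By Euler's formula F = 2 − V + E = 2 − 24 + 46 = 24.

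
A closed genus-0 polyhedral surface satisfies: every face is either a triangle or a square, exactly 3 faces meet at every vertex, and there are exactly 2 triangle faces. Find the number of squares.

Let x be the number of squares; then F = 2 + x.
Edge–face incidences: 2E = 3·2 + 4·x = 6 + 4x.
Every vertex has degree 3, so 3V = 2E.
Euler: V − E + F = 2 ⇒ (2E)/3 − E + (2 + x) = 2.
Multiply by 6: 2·(2E) − 3·(2E) + 6·(2 + x) = 12, i.e. 12 + 6x − (6 + 4x) = 12.
Collecting terms: 2x + 6 = 12, so 2x = 6, so x = 3.
Then 2E = 6 + 4·3 = 18, so E = 9, V = 2E/3 = 6, F = 2 + 3 = 5.

3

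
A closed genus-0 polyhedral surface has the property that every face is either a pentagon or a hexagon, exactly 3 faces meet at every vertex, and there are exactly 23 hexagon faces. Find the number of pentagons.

Let x be the number of pentagons; then F = 23 + x.
Edge–face incidences: 2E = 6·23 + 5·x = 138 + 5x.
Every vertex has degree 3, so 3V = 2E.
Euler: V − E + F = 2 ⇒ (2E)/3 − E + (23 + x) = 2.
Multiply by 6: 2·(2E) − 3·(2E) + 6·(23 + x) = 12, i.e. 138 + 6x − (138 + 5x) = 12.
Collecting terms: x = 12.
Then 2E = 138 + 5·12 = 198, so E = 99, V = 2E/3 = 66, F = 23 + 12 = 35.

12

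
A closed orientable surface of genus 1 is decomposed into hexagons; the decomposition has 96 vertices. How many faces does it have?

χ = 2 − 2·1 = 0, and every face is a hexagon so 6F = 2E.
V − E + F = 0 with E = 6F/2 gives 96 − (6/2 − 1)·F = 0, so F = 48 and E = 144.

48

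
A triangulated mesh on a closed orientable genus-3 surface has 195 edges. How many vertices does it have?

61

χ = 2 − 2·3 = -4, and every face is a triangle so 3F = 2E.
F = 2E/3 = 130. Then V = -4 + E − F = -4 + 195 − 130 = 61.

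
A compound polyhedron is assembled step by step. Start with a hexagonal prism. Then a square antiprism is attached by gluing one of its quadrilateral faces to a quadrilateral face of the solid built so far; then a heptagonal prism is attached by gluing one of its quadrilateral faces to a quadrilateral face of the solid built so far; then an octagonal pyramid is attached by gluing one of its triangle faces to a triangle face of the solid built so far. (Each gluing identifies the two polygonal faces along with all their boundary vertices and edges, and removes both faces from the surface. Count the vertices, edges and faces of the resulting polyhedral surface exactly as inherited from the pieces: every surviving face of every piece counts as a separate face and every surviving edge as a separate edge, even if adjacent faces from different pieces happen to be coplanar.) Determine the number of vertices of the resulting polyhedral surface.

32

A hexagonal prism: V=12, E=18, F=8.
Attach a square antiprism (V=8, E=16, F=10) along a 4-gon: merge 4 vertices and 4 edges, delete both glued faces → V=16, E=30, F=16.
Attach a heptagonal prism (V=14, E=21, F=9) along a 4-gon: merge 4 vertices and 4 edges, delete both glued faces → V=26, E=47, F=23.
Attach an octagonal pyramid (V=9, E=16, F=9) along a 3-gon: merge 3 vertices and 3 edges, delete both glued faces → V=32, E=60, F=30.
Check: V − E + F = 32 − 60 + 30 = 2.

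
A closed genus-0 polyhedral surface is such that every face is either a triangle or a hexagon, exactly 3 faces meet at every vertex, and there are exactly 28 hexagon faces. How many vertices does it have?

Let x be the number of triangles; then F = 28 + x.
Edge–face incidences: 2E = 6·28 + 3·x = 168 + 3x.
Every vertex has degree 3, so 3V = 2E.
Euler: V − E + F = 2 ⇒ (2E)/3 − E + (28 + x) = 2.
Multiply by 6: 2·(2E) − 3·(2E) + 6·(28 + x) = 12, i.e. 168 + 6x − (168 + 3x) = 12.
Collecting terms: 3x = 12, so x = 4.
Then 2E = 168 + 3·4 = 180, so E = 90, V = 2E/3 = 60, F = 28 + 4 = 32.

60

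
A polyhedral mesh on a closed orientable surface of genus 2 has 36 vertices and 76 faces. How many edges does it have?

For a closed orientable surface of genus 2, χ = 2 − 2·2 = -2.
E = V + F − (-2) = 36 + 76 − (-2) = 114.

114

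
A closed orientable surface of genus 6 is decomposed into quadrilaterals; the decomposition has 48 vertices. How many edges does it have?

116

χ = 2 − 2·6 = -10, and every face is a square so 4F = 2E.
V − E + F = -10 with E = 4F/2 gives 48 − (4/2 − 1)·F = -10, so F = 58 and E = 116.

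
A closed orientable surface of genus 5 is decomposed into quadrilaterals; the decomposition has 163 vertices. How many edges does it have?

342

χ = 2 − 2·5 = -8, and every face is a square so 4F = 2E.
V − E + F = -8 with E = 4F/2 gives 163 − (4/2 − 1)·F = -8, so F = 171 and E = 342.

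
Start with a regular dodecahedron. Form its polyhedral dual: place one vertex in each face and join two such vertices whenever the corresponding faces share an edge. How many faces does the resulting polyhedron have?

20

The base solid has V = 20, E = 30, F = 12.
The dual swaps V and F and preserves E: V′ = F = 12, E′ = E = 30, F′ = V = 20.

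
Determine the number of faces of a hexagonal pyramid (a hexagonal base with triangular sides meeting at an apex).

7

A pyramid on an n-gon base has one n-gon and n triangles: V = 6 + 1 = 7, E = 2·6 = 12, F = 6 + 1 = 7.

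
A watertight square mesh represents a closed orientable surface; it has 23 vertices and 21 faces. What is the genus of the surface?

0

Every face is a square, so 2E = 4·21 = 84, giving E = 42.
χ = V − E + F = 23 − 42 + 21 = 2.
For a closed orientable surface χ = 2 − 2g, so g = (2 − (2))/2 = 0.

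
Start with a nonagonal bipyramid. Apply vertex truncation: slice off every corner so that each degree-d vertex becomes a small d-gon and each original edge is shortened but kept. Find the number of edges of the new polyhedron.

81

The base solid has V = 11, E = 27, F = 18.
Truncation replaces each original edge-end by a new vertex, so V′ = 2E = 54.
Each original edge survives, and each old vertex of degree d contributes d new edges; summing degrees gives Σd = 2E, so E′ = E + 2E = 3E = 81.
Each original face survives and each original vertex becomes one new face: F′ = F + V = 29.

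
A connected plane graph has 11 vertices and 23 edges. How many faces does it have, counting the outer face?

14

Euler's formula for a connected plane graph: V − E + F = 2, so F = 2 − 11 + 23 = 14.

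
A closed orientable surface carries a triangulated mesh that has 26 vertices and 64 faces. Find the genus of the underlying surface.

4

Every face is a triangle, so 2E = 3·64 = 192, giving E = 96.
χ = V − E + F = 26 − 96 + 64 = -6.
For a closed orientable surface χ = 2 − 2g, so g = (2 − (-6))/2 = 4.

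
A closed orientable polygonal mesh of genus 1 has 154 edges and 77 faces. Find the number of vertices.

77

For a closed orientable surface of genus 1, χ = 2 − 2·1 = 0.
V = 0 + E − F = 0 + 154 − 77 = 77.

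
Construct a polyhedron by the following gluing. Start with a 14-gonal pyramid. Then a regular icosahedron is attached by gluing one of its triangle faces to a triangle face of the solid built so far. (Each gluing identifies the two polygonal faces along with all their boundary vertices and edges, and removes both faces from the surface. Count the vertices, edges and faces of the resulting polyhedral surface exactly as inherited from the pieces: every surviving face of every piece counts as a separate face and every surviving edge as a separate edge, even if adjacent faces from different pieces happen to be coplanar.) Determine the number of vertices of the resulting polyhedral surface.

A 14-gonal pyramid: V=15, E=28, F=15.
Attach a regular icosahedron (V=12, E=30, F=20) along a 3-gon: merge 3 vertices and 3 edges, delete both glued faces → V=24, E=55, F=33.
Check: V − E + F = 24 − 55 + 33 = 2.

24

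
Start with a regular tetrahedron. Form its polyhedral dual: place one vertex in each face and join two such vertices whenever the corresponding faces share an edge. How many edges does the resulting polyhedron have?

The base solid has V = 4, E = 6, F = 4.
The dual swaps V and F and preserves E: V′ = F = 4, E′ = E = 6, F′ = V = 4.

6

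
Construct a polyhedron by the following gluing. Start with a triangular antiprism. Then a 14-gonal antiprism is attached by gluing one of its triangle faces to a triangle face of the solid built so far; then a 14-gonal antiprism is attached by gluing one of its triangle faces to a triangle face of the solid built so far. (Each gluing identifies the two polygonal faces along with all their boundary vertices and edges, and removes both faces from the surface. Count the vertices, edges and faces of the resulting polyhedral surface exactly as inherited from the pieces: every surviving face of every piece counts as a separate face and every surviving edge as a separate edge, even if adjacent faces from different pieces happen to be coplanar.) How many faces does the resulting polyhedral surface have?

64

A triangular antiprism: V=6, E=12, F=8.
Attach a 14-gonal antiprism (V=28, E=56, F=30) along a 3-gon: merge 3 vertices and 3 edges, delete both glued faces → V=31, E=65, F=36.
Attach a 14-gonal antiprism (V=28, E=56, F=30) along a 3-gon: merge 3 vertices and 3 edges, delete both glued faces → V=56, E=118, F=64.
Check: V − E + F = 56 − 118 + 64 = 2.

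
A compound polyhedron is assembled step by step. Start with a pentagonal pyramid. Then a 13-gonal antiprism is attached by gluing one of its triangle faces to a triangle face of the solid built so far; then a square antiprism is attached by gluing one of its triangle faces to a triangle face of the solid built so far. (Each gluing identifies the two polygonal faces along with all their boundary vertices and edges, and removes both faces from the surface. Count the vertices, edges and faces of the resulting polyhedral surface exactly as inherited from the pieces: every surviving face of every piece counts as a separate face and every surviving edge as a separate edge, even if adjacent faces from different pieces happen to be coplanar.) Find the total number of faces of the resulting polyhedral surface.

40

A pentagonal pyramid: V=6, E=10, F=6.
Attach a 13-gonal antiprism (V=26, E=52, F=28) along a 3-gon: merge 3 vertices and 3 edges, delete both glued faces → V=29, E=59, F=32.
Attach a square antiprism (V=8, E=16, F=10) along a 3-gon: merge 3 vertices and 3 edges, delete both glued faces → V=34, E=72, F=40.
Check: V − E + F = 34 − 72 + 40 = 2.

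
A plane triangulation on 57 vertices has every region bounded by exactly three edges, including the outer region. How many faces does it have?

In a plane triangulation 3F = 2E and V − E + F = 2, so F = 2V − 4 = 2·57 − 4 = 110.

110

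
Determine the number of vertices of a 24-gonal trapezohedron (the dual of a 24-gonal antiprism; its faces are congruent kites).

50

The n-trapezohedron (dual of the n-antiprism) has V = 2·24 + 2 = 50, E = 4·24 = 96, F = 2·24 = 48.
Check: V − E + F = 50 − 96 + 48 = 2.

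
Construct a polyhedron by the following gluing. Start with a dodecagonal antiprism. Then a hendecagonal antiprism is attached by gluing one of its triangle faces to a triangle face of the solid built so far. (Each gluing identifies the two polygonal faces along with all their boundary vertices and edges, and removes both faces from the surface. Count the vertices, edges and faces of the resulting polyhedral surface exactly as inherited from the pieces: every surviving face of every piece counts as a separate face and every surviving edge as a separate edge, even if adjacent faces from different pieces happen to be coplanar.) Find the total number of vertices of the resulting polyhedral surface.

43

A dodecagonal antiprism: V=24, E=48, F=26.
Attach a hendecagonal antiprism (V=22, E=44, F=24) along a 3-gon: merge 3 vertices and 3 edges, delete both glued faces → V=43, E=89, F=48.
Check: V − E + F = 43 − 89 + 48 = 2.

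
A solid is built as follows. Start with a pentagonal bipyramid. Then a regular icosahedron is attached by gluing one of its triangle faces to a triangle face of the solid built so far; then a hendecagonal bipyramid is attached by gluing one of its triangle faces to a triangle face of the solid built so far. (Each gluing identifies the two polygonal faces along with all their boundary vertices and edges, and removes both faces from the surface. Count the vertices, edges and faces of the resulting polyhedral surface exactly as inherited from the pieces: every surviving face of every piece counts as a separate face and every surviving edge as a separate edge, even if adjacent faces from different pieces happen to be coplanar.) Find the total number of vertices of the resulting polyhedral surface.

A pentagonal bipyramid: V=7, E=15, F=10.
Attach a regular icosahedron (V=12, E=30, F=20) along a 3-gon: merge 3 vertices and 3 edges, delete both glued faces → V=16, E=42, F=28.
Attach a hendecagonal bipyramid (V=13, E=33, F=22) along a 3-gon: merge 3 vertices and 3 edges, delete both glued faces → V=26, E=72, F=48.
Check: V − E + F = 26 − 72 + 48 = 2.

26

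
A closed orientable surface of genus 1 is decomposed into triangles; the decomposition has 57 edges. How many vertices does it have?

χ = 2 − 2·1 = 0, and every face is a triangle so 3F = 2E.
F = 2E/3 = 38. Then V = 0 + E − F = 0 + 57 − 38 = 19.

19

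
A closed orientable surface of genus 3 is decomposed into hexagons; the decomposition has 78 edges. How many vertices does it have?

χ = 2 − 2·3 = -4, and every face is a hexagon so 6F = 2E.
F = 2E/6 = 26. Then V = -4 + E − F = -4 + 78 − 26 = 48.

48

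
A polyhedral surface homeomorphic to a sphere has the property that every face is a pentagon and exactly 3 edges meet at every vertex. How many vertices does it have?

Each face has 5 edges and each edge borders two faces, so 2E = 5F.
Each vertex has degree 3, so 3V = 2E and hence V = 5F/3.
Euler: V − E + F = 2 ⇒ (5F/3) − (5F/2) + F = 2.
Multiply by 6: (10 − 15 + 6)F = 12, i.e. 1F = 12.
So F = 12, E = 5·12/2 = 30, V = 5·12/3 = 20.

20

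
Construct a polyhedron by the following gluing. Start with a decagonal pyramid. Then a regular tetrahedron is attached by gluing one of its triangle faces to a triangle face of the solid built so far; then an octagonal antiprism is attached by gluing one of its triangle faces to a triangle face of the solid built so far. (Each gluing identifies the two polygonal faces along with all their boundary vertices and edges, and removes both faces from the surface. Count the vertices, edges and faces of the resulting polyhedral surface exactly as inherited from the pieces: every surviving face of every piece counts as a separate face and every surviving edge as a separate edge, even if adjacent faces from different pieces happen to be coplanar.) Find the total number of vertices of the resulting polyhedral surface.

A decagonal pyramid: V=11, E=20, F=11.
Attach a regular tetrahedron (V=4, E=6, F=4) along a 3-gon: merge 3 vertices and 3 edges, delete both glued faces → V=12, E=23, F=13.
Attach an octagonal antiprism (V=16, E=32, F=18) along a 3-gon: merge 3 vertices and 3 edges, delete both glued faces → V=25, E=52, F=29.
Check: V − E + F = 25 − 52 + 29 = 2.

25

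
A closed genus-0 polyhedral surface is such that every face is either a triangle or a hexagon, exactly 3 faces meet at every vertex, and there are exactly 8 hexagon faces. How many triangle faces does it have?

4

Let x be the number of triangles; then F = 8 + x.
Edge–face incidences: 2E = 6·8 + 3·x = 48 + 3x.
Every vertex has degree 3, so 3V = 2E.
Euler: V − E + F = 2 ⇒ (2E)/3 − E + (8 + x) = 2.
Multiply by 6: 2·(2E) − 3·(2E) + 6·(8 + x) = 12, i.e. 48 + 6x − (48 + 3x) = 12.
Collecting terms: 3x = 12, so x = 4.
Then 2E = 48 + 3·4 = 60, so E = 30, V = 2E/3 = 20, F = 8 + 4 = 12.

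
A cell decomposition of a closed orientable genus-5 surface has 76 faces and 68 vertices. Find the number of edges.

For a closed orientable surface of genus 5, χ = 2 − 2·5 = -8.
E = V + F − (-8) = 68 + 76 − (-8) = 152.

152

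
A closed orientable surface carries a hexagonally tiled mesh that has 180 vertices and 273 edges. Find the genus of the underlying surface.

2

Every face is a hexagon and each edge borders two faces, so 6F = 2·273, giving F = 91.
χ = V − E + F = 180 − 273 + 91 = -2.
For a closed orientable surface χ = 2 − 2g, so g = (2 − (-2))/2 = 2.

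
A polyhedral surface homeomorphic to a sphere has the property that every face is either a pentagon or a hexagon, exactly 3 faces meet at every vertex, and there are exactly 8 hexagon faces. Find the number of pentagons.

12

Let x be the number of pentagons; then F = 8 + x.
Edge–face incidences: 2E = 6·8 + 5·x = 48 + 5x.
Every vertex has degree 3, so 3V = 2E.
Euler: V − E + F = 2 ⇒ (2E)/3 − E + (8 + x) = 2.
Multiply by 6: 2·(2E) − 3·(2E) + 6·(8 + x) = 12, i.e. 48 + 6x − (48 + 5x) = 12.
Collecting terms: x = 12.
Then 2E = 48 + 5·12 = 108, so E = 54, V = 2E/3 = 36, F = 8 + 12 = 20.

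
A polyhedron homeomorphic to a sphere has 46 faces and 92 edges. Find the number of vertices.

48

Here V − E + F = 2.
V = 2 + E − F = 2 + 92 − 46 = 48.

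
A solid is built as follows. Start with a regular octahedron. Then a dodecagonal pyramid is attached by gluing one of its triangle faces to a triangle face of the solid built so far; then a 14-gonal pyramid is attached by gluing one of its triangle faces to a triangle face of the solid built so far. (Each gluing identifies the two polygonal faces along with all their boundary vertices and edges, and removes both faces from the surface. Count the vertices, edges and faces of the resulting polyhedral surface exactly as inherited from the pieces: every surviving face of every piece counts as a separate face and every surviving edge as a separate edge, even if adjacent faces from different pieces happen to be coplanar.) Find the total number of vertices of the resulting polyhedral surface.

A regular octahedron: V=6, E=12, F=8.
Attach a dodecagonal pyramid (V=13, E=24, F=13) along a 3-gon: merge 3 vertices and 3 edges, delete both glued faces → V=16, E=33, F=19.
Attach a 14-gonal pyramid (V=15, E=28, F=15) along a 3-gon: merge 3 vertices and 3 edges, delete both glued faces → V=28, E=58, F=32.
Check: V − E + F = 28 − 58 + 32 = 2.

28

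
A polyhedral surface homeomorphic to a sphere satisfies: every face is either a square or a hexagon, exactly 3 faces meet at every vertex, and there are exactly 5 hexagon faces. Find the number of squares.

6

Let x be the number of squares; then F = 5 + x.
Edge–face incidences: 2E = 6·5 + 4·x = 30 + 4x.
Every vertex has degree 3, so 3V = 2E.
Euler: V − E + F = 2 ⇒ (2E)/3 − E + (5 + x) = 2.
Multiply by 6: 2·(2E) − 3·(2E) + 6·(5 + x) = 12, i.e. 30 + 6x − (30 + 4x) = 12.
Collecting terms: 2x = 12, so x = 6.
Then 2E = 30 + 4·6 = 54, so E = 27, V = 2E/3 = 18, F = 5 + 6 = 11.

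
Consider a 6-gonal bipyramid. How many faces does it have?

A bipyramid over an n-gon has 2n triangular faces and n + 2 vertices: V = 6 + 2 = 8, E = 3·6 = 18, F = 2·6 = 12.

12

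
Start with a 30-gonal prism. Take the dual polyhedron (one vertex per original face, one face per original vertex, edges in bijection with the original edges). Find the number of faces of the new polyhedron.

60

The base solid has V = 60, E = 90, F = 32.
The dual swaps V and F and preserves E: V′ = F = 32, E′ = E = 90, F′ = V = 60.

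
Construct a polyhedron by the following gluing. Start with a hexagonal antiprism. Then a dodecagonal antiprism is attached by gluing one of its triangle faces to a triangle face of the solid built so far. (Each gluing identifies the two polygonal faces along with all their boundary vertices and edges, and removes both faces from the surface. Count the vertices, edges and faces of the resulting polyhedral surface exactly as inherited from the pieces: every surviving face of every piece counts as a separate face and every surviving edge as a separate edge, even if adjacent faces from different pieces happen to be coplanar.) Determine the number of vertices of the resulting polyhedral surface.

A hexagonal antiprism: V=12, E=24, F=14.
Attach a dodecagonal antiprism (V=24, E=48, F=26) along a 3-gon: merge 3 vertices and 3 edges, delete both glued faces → V=33, E=69, F=38.
Check: V − E + F = 33 − 69 + 38 = 2.

33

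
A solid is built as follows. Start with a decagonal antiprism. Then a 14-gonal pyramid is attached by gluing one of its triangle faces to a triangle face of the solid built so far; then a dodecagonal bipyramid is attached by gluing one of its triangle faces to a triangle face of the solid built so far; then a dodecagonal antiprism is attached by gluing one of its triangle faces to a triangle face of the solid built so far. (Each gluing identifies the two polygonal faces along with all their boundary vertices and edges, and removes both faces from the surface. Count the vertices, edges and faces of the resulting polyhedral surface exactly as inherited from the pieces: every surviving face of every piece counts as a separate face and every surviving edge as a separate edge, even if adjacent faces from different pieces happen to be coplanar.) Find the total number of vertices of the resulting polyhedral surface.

64

A decagonal antiprism: V=20, E=40, F=22.
Attach a 14-gonal pyramid (V=15, E=28, F=15) along a 3-gon: merge 3 vertices and 3 edges, delete both glued faces → V=32, E=65, F=35.
Attach a dodecagonal bipyramid (V=14, E=36, F=24) along a 3-gon: merge 3 vertices and 3 edges, delete both glued faces → V=43, E=98, F=57.
Attach a dodecagonal antiprism (V=24, E=48, F=26) along a 3-gon: merge 3 vertices and 3 edges, delete both glued faces → V=64, E=143, F=81.
Check: V − E + F = 64 − 143 + 81 = 2.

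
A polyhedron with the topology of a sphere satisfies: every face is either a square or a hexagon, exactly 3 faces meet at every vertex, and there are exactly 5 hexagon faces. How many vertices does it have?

Let x be the number of squares; then F = 5 + x.
Edge–face incidences: 2E = 6·5 + 4·x = 30 + 4x.
Every vertex has degree 3, so 3V = 2E.
Euler: V − E + F = 2 ⇒ (2E)/3 − E + (5 + x) = 2.
Multiply by 6: 2·(2E) − 3·(2E) + 6·(5 + x) = 12, i.e. 30 + 6x − (30 + 4x) = 12.
Collecting terms: 2x = 12, so x = 6.
Then 2E = 30 + 4·6 = 54, so E = 27, V = 2E/3 = 18, F = 5 + 6 = 11.

18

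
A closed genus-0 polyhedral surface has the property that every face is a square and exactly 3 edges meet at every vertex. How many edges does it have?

Each face has 4 edges and each edge borders two faces, so 2E = 4F.
Each vertex has degree 3, so 3V = 2E and hence V = 4F/3.
Euler: V − E + F = 2 ⇒ (4F/3) − (4F/2) + F = 2.
Multiply by 6: (8 − 12 + 6)F = 12, i.e. 2F = 12.
So F = 6, E = 4·6/2 = 12, V = 4·6/3 = 8.

12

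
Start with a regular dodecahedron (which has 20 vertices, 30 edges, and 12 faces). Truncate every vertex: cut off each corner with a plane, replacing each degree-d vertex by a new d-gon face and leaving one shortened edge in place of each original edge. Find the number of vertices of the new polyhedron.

Truncation replaces each original edge-end by a new vertex, so V′ = 2E = 60.
Each original edge survives, and each old vertex of degree d contributes d new edges; summing degrees gives Σd = 2E, so E′ = E + 2E = 3E = 90.
Each original face survives and each original vertex becomes one new face: F′ = F + V = 32.

60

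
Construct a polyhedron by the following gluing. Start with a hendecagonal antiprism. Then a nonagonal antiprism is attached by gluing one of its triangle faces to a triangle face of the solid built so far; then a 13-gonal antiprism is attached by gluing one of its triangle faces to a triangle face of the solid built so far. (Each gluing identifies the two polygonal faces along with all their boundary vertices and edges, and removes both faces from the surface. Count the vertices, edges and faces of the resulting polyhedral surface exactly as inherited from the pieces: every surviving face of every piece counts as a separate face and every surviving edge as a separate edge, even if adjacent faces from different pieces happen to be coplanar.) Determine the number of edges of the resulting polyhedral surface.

A hendecagonal antiprism: V=22, E=44, F=24.
Attach a nonagonal antiprism (V=18, E=36, F=20) along a 3-gon: merge 3 vertices and 3 edges, delete both glued faces → V=37, E=77, F=42.
Attach a 13-gonal antiprism (V=26, E=52, F=28) along a 3-gon: merge 3 vertices and 3 edges, delete both glued faces → V=60, E=126, F=68.
Check: V − E + F = 60 − 126 + 68 = 2.

126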